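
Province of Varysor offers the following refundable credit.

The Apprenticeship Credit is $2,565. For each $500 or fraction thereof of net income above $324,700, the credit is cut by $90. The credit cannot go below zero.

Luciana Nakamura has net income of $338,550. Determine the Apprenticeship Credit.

$45

Apprenticeship Credit: income exceeds $324,700 by $13,850, which is 28 full-or-partial $500 increments; reduction = 28 × $90 = $2,520, leaving $45.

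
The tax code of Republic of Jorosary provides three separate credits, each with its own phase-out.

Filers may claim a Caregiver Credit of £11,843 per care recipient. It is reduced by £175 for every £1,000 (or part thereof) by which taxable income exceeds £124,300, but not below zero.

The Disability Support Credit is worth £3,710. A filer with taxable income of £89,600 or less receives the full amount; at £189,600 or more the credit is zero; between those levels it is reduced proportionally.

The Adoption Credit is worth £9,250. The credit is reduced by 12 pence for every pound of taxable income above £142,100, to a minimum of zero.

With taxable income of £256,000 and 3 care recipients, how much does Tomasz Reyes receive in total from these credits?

Caregiver Credit: base = 3 × £11,843 = £35,529. income exceeds £124,300 by £131,700, which is 132 full-or-partial £1,000 increments; reduction = 132 × £175 = £23,100, leaving £12,429.
Disability Support Credit: £256,000 is at or above £189,600, so the credit is £0.
Adoption Credit: 12% of the £113,900 excess over £142,100 is £13,668 ≥ base, so the credit is £0.
Total: £12,429 + £0 + £0 = £12,429.

£12,429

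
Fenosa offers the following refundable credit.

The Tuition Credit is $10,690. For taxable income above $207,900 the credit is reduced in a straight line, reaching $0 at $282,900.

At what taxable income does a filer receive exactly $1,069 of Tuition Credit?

$1,069 is 1,069/10,690 of the full $10,690, so 9,621/10,690 of the $75,000 range has been used: income = $207,900 + $75,000 × 9,621/10,690 = $275,400.

$275,400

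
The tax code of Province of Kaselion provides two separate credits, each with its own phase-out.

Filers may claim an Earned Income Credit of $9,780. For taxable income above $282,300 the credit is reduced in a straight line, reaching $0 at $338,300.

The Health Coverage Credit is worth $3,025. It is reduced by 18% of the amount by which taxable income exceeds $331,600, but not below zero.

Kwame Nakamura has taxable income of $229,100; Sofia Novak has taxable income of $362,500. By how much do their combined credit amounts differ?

$12,805

Kwame ($229,100): Earned Income Credit: $229,100 is at or below the $282,300 threshold, so the full $9,780 applies. Health Coverage Credit: $229,100 is at or below the $331,600 threshold, so the full $3,025 applies. total $9,780 + $3,025 = $12,805
Sofia ($362,500): Earned Income Credit: $362,500 is at or above $338,300, so the credit is $0. Health Coverage Credit: 18% of the $30,900 excess over $331,600 is $5,562 ≥ base, so the credit is $0. total $0 + $0 = $0
Difference: |$12,805 − $0| = $12,805.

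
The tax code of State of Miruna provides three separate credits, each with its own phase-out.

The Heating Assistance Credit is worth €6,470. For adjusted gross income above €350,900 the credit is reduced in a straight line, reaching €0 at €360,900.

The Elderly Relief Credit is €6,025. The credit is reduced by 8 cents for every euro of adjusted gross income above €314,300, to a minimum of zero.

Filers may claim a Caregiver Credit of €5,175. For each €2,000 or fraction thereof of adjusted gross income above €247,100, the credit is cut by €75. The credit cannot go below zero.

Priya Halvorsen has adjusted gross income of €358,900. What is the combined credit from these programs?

Heating Assistance Credit: €358,900 is €8,000 into a €10,000 phase-out range, leaving 2,000/10,000 of the credit: €6,470 × 2,000/10,000 = €1,294.
Elderly Relief Credit: 8% of the €44,600 excess over €314,300 is €3,568; credit = €6,025 − €3,568 = €2,457.
Caregiver Credit: income exceeds €247,100 by €111,800, which is 56 full-or-partial €2,000 increments; reduction = 56 × €75 = €4,200, leaving €975.
Total: €1,294 + €2,457 + €975 = €4,726.

€4,726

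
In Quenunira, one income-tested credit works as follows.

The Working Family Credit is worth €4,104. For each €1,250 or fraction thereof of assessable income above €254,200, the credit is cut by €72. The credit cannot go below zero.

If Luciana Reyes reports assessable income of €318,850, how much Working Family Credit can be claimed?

€360

Working Family Credit: income exceeds €254,200 by €64,650, which is 52 full-or-partial €1,250 increments; reduction = 52 × €72 = €3,744, leaving €360.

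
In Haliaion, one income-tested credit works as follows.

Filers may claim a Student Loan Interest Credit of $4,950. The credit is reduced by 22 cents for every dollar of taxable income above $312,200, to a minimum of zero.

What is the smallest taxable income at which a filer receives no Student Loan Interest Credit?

$334,700

The credit falls by 22% of each dollar above $312,200, so it reaches zero when the excess is $4,950 / 22% = $22,500: income = $312,200 + $22,500 = $334,700.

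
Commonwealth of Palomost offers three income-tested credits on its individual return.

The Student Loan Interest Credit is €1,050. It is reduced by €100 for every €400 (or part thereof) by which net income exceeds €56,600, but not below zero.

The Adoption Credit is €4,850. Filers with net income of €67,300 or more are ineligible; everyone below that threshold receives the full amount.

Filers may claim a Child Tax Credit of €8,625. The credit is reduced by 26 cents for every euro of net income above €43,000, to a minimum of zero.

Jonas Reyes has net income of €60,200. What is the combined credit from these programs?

€9,153

Student Loan Interest Credit: income exceeds €56,600 by €3,600, which is 9 full-or-partial €400 increments; reduction = 9 × €100 = €900, leaving €150.
Adoption Credit: €60,200 is below the €67,300 cutoff, so the full €4,850 applies.
Child Tax Credit: 26% of the €17,200 excess over €43,000 is €4,472; credit = €8,625 − €4,472 = €4,153.
Total: €150 + €4,850 + €4,153 = €9,153.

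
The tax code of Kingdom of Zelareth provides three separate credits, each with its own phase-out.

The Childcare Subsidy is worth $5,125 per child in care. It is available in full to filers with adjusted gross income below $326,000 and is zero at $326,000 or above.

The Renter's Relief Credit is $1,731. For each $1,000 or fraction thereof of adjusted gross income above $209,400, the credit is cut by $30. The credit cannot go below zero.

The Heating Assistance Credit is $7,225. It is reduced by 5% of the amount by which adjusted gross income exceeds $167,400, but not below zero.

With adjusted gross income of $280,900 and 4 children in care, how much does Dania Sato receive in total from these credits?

$22,050

Childcare Subsidy: base = 4 × $5,125 = $20,500. $280,900 is below the $326,000 cutoff, so the full $20,500 applies.
Renter's Relief Credit: income exceeds $209,400 by $71,500 → 72 increments × $30 = $2,160 ≥ base, so the credit is $0.
Heating Assistance Credit: 5% of the $113,500 excess over $167,400 is $5,675; credit = $7,225 − $5,675 = $1,550.
Total: $20,500 + $0 + $1,550 = $22,050.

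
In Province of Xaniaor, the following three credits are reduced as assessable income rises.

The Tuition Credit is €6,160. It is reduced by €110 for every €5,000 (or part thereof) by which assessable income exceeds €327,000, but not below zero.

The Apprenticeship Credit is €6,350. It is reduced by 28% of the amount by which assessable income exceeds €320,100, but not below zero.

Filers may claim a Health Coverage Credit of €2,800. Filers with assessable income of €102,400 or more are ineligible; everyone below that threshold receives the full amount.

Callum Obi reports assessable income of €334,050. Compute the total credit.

€8,384

Tuition Credit: income exceeds €327,000 by €7,050, which is 2 full-or-partial €5,000 increments; reduction = 2 × €110 = €220, leaving €5,940.
Apprenticeship Credit: 28% of the €13,950 excess over €320,100 is €3,906; credit = €6,350 − €3,906 = €2,444.
Health Coverage Credit: €334,050 meets or exceeds the €102,400 cutoff, so the credit is €0.
Total: €5,940 + €2,444 + €0 = €8,384.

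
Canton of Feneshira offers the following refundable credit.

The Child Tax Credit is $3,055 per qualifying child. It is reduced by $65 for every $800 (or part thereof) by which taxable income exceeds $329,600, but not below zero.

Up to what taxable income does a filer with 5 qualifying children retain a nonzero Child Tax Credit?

Full credit = 5 × $3,055 = $15,275.
After 234 increments the reduction is 234 × $65 = $15,210, leaving $65; one more increment wipes it out. Increment 234 ends at excess 234 × $800 = $187,200, so the highest qualifying income is $329,600 + $187,200 = $516,800.

$516,800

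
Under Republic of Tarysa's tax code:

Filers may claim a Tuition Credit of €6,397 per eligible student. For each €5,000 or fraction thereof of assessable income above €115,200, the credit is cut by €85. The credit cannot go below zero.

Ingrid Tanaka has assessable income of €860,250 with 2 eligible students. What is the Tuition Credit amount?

Tuition Credit: base = 2 × €6,397 = €12,794. income exceeds €115,200 by €745,050, which is 150 full-or-partial €5,000 increments; reduction = 150 × €85 = €12,750, leaving €44.

€44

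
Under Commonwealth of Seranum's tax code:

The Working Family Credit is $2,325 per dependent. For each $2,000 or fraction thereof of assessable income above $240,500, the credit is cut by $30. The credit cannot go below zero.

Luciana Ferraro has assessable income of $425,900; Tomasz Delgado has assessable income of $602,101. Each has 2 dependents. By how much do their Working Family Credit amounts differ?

Luciana ($425,900): Working Family Credit: base = 2 × $2,325 = $4,650. income exceeds $240,500 by $185,400, which is 93 full-or-partial $2,000 increments; reduction = 93 × $30 = $2,790, leaving $1,860.
Tomasz ($602,101): Working Family Credit: base = 2 × $2,325 = $4,650. income exceeds $240,500 by $361,601 → 181 increments × $30 = $5,430 ≥ base, so the credit is $0.
Difference: |$1,860 − $0| = $1,860.

$1,860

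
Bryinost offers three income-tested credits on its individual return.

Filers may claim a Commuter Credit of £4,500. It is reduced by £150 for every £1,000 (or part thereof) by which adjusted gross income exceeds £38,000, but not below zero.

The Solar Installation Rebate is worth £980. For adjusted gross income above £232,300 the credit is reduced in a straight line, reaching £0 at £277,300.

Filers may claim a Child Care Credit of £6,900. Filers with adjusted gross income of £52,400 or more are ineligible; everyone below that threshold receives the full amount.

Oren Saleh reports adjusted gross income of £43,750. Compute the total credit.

£11,480

Commuter Credit: income exceeds £38,000 by £5,750, which is 6 full-or-partial £1,000 increments; reduction = 6 × £150 = £900, leaving £3,600.
Solar Installation Rebate: £43,750 is at or below the £232,300 threshold, so the full £980 applies.
Child Care Credit: £43,750 is below the £52,400 cutoff, so the full £6,900 applies.
Total: £3,600 + £980 + £6,900 = £11,480.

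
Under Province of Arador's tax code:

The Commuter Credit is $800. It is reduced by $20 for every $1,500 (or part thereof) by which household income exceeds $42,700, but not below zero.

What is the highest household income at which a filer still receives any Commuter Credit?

$101,200

After 39 increments the reduction is 39 × $20 = $780, leaving $20; one more increment wipes it out. Increment 39 ends at excess 39 × $1,500 = $58,500, so the highest qualifying income is $42,700 + $58,500 = $101,200.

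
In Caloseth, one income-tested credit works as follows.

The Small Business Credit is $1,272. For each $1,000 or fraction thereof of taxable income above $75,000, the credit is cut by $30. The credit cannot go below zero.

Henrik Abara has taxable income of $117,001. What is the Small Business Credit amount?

$0

Small Business Credit: income exceeds $75,000 by $42,001 → 43 increments × $30 = $1,290 ≥ base, so the credit is $0.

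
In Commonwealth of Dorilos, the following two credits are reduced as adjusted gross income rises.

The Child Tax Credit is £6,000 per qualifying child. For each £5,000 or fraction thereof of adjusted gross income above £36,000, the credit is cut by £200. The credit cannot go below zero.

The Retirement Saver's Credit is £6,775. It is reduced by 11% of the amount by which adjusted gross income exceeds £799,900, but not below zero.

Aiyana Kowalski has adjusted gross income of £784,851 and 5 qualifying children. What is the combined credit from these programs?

£6,775

Child Tax Credit: base = 5 × £6,000 = £30,000. income exceeds £36,000 by £748,851 → 150 increments × £200 = £30,000 ≥ base, so the credit is £0.
Retirement Saver's Credit: £784,851 is at or below the £799,900 threshold, so the full £6,775 applies.
Total: £0 + £6,775 = £6,775.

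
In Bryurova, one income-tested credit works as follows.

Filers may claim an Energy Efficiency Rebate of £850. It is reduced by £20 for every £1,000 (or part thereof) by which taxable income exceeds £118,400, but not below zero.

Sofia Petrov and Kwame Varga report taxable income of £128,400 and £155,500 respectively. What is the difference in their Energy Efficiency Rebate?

£560

Sofia (£128,400): Energy Efficiency Rebate: income exceeds £118,400 by £10,000, which is 10 full-or-partial £1,000 increments; reduction = 10 × £20 = £200, leaving £650.
Kwame (£155,500): Energy Efficiency Rebate: income exceeds £118,400 by £37,100, which is 38 full-or-partial £1,000 increments; reduction = 38 × £20 = £760, leaving £90.
Difference: |£650 − £90| = £560.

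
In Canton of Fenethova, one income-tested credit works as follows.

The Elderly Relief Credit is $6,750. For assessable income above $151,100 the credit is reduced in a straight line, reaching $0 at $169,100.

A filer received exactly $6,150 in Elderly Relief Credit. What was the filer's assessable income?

$6,150 is 6,150/6,750 of the full $6,750, so 600/6,750 of the $18,000 range has been used: income = $151,100 + $18,000 × 600/6,750 = $152,700.

$152,700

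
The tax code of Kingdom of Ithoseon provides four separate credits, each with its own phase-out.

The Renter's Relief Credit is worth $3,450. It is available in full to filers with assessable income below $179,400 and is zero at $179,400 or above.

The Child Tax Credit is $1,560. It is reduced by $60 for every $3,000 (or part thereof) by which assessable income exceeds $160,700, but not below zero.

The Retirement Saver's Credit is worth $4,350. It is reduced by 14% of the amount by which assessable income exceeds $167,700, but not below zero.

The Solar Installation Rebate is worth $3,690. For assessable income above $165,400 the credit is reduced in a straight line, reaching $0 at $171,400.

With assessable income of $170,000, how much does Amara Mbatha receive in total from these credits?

Renter's Relief Credit: $170,000 is below the $179,400 cutoff, so the full $3,450 applies.
Child Tax Credit: income exceeds $160,700 by $9,300, which is 4 full-or-partial $3,000 increments; reduction = 4 × $60 = $240, leaving $1,320.
Retirement Saver's Credit: 14% of the $2,300 excess over $167,700 is $322; credit = $4,350 − $322 = $4,028.
Solar Installation Rebate: $170,000 is $4,600 into a $6,000 phase-out range, leaving 1,400/6,000 of the credit: $3,690 × 1,400/6,000 = $861.
Total: $3,450 + $1,320 + $4,028 + $861 = $9,659.

$9,659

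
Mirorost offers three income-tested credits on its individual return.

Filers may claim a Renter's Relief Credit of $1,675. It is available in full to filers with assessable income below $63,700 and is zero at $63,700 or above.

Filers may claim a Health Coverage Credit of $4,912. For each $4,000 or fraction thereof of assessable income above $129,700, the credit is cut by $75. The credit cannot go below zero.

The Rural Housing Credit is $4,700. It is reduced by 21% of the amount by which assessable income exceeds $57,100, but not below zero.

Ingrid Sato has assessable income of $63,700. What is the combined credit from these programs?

Renter's Relief Credit: $63,700 meets or exceeds the $63,700 cutoff, so the credit is $0.
Health Coverage Credit: $63,700 is at or below the $129,700 threshold, so the full $4,912 applies.
Rural Housing Credit: 21% of the $6,600 excess over $57,100 is $1,386; credit = $4,700 − $1,386 = $3,314.
Total: $0 + $4,912 + $3,314 = $8,226.

$8,226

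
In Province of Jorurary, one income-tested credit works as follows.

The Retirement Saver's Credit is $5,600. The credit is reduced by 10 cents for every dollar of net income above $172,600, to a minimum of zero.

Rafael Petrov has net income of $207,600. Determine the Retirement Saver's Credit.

Retirement Saver's Credit: 10% of the $35,000 excess over $172,600 is $3,500; credit = $5,600 − $3,500 = $2,100.

$2,100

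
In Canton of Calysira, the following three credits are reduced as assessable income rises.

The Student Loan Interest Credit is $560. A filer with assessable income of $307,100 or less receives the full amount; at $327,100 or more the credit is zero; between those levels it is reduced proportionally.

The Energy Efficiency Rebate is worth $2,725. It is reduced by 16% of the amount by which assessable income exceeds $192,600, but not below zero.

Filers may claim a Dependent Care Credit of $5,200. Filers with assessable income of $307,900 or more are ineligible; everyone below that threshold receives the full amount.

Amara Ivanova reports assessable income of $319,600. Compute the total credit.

Student Loan Interest Credit: $319,600 is $12,500 into a $20,000 phase-out range, leaving 7,500/20,000 of the credit: $560 × 7,500/20,000 = $210.
Energy Efficiency Rebate: 16% of the $127,000 excess over $192,600 is $20,320 ≥ base, so the credit is $0.
Dependent Care Credit: $319,600 meets or exceeds the $307,900 cutoff, so the credit is $0.
Total: $210 + $0 + $0 = $210.

$210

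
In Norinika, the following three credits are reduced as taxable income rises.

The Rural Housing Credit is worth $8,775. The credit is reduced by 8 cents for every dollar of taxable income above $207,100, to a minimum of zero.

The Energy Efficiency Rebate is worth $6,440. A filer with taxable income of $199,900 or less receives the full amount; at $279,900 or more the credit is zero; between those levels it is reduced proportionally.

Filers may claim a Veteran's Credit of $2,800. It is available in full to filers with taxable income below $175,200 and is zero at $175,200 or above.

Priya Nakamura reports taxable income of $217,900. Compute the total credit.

Rural Housing Credit: 8% of the $10,800 excess over $207,100 is $864; credit = $8,775 − $864 = $7,911.
Energy Efficiency Rebate: $217,900 is $18,000 into a $80,000 phase-out range, leaving 62,000/80,000 of the credit: $6,440 × 62,000/80,000 = $4,991.
Veteran's Credit: $217,900 meets or exceeds the $175,200 cutoff, so the credit is $0.
Total: $7,911 + $4,991 + $0 = $12,902.

$12,902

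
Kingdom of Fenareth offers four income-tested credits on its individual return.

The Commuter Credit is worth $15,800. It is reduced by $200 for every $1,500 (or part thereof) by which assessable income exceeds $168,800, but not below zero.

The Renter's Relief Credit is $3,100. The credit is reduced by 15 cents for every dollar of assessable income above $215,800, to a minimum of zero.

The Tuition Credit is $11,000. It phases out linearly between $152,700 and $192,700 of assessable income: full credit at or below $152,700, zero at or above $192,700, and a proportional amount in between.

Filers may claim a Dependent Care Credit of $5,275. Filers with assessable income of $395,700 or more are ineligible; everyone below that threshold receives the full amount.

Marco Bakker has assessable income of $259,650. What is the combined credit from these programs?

$8,875

Commuter Credit: income exceeds $168,800 by $90,850, which is 61 full-or-partial $1,500 increments; reduction = 61 × $200 = $12,200, leaving $3,600.
Renter's Relief Credit: 15% of the $43,850 excess over $215,800 is $6,577.50 ≥ base, so the credit is $0.
Tuition Credit: $259,650 is at or above $192,700, so the credit is $0.
Dependent Care Credit: $259,650 is below the $395,700 cutoff, so the full $5,275 applies.
Total: $3,600 + $0 + $0 + $5,275 = $8,875.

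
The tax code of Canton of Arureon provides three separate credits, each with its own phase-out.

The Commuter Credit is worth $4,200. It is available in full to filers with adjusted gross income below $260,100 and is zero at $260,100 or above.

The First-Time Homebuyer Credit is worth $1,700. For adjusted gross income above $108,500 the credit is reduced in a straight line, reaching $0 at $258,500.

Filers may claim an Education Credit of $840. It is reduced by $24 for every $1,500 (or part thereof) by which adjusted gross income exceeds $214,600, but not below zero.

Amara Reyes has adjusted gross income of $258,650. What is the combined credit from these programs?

$4,320

Commuter Credit: $258,650 is below the $260,100 cutoff, so the full $4,200 applies.
First-Time Homebuyer Credit: $258,650 is at or above $258,500, so the credit is $0.
Education Credit: income exceeds $214,600 by $44,050, which is 30 full-or-partial $1,500 increments; reduction = 30 × $24 = $720, leaving $120.
Total: $4,200 + $0 + $120 = $4,320.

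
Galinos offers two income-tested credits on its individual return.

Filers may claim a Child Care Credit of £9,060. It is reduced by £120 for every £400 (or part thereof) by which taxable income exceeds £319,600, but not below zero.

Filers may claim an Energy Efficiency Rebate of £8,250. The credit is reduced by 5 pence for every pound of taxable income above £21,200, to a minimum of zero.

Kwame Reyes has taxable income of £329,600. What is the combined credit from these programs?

£6,060

Child Care Credit: income exceeds £319,600 by £10,000, which is 25 full-or-partial £400 increments; reduction = 25 × £120 = £3,000, leaving £6,060.
Energy Efficiency Rebate: 5% of the £308,400 excess over £21,200 is £15,420 ≥ base, so the credit is £0.
Total: £6,060 + £0 = £6,060.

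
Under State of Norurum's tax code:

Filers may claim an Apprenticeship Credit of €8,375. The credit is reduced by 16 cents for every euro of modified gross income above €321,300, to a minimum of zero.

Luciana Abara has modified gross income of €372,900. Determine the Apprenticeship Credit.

Apprenticeship Credit: 16% of the €51,600 excess over €321,300 is €8,256; credit = €8,375 − €8,256 = €119.

€119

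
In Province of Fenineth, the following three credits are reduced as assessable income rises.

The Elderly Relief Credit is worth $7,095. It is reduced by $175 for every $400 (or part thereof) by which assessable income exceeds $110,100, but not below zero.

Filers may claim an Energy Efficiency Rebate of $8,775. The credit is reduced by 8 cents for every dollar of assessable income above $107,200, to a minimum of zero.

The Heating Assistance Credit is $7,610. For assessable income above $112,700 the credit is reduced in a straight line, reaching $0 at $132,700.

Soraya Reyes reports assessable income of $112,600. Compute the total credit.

Elderly Relief Credit: income exceeds $110,100 by $2,500, which is 7 full-or-partial $400 increments; reduction = 7 × $175 = $1,225, leaving $5,870.
Energy Efficiency Rebate: 8% of the $5,400 excess over $107,200 is $432; credit = $8,775 − $432 = $8,343.
Heating Assistance Credit: $112,600 is at or below the $112,700 threshold, so the full $7,610 applies.
Total: $5,870 + $8,343 + $7,610 = $21,823.

$21,823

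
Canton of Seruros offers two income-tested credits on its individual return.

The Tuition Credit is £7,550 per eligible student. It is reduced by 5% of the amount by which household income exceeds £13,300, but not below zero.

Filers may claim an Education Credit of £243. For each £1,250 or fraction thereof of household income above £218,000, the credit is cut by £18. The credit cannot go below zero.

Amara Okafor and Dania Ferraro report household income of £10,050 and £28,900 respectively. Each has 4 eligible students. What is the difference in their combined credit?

Amara (£10,050): Tuition Credit: base = 4 × £7,550 = £30,200. £10,050 is at or below the £13,300 threshold, so the full £30,200 applies. Education Credit: £10,050 is at or below the £218,000 threshold, so the full £243 applies. total £30,200 + £243 = £30,443
Dania (£28,900): Tuition Credit: base = 4 × £7,550 = £30,200. 5% of the £15,600 excess over £13,300 is £780; credit = £30,200 − £780 = £29,420. Education Credit: £28,900 is at or below the £218,000 threshold, so the full £243 applies. total £29,420 + £243 = £29,663
Difference: |£30,443 − £29,663| = £780.

£780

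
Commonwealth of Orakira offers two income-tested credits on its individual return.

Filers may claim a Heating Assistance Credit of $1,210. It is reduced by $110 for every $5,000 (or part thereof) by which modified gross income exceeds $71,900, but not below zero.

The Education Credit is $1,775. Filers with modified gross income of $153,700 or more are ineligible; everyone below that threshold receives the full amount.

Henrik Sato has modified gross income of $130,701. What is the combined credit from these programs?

Heating Assistance Credit: income exceeds $71,900 by $58,801 → 12 increments × $110 = $1,320 ≥ base, so the credit is $0.
Education Credit: $130,701 is below the $153,700 cutoff, so the full $1,775 applies.
Total: $0 + $1,775 = $1,775.

$1,775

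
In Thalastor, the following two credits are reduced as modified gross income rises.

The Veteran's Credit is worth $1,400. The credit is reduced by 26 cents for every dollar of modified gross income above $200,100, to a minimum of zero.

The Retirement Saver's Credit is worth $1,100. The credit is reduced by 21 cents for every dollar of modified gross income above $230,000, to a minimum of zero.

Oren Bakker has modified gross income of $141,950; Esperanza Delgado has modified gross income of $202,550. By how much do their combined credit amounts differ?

$637

Oren ($141,950): Veteran's Credit: $141,950 is at or below the $200,100 threshold, so the full $1,400 applies. Retirement Saver's Credit: $141,950 is at or below the $230,000 threshold, so the full $1,100 applies. total $1,400 + $1,100 = $2,500
Esperanza ($202,550): Veteran's Credit: 26% of the $2,450 excess over $200,100 is $637; credit = $1,400 − $637 = $763. Retirement Saver's Credit: $202,550 is at or below the $230,000 threshold, so the full $1,100 applies. total $763 + $1,100 = $1,863
Difference: |$2,500 − $1,863| = $637.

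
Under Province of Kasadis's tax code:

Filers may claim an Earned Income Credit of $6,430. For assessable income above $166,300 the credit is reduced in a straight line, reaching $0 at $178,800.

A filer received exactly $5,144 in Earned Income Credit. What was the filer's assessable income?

$168,800

$5,144 is 5,144/6,430 of the full $6,430, so 1,286/6,430 of the $12,500 range has been used: income = $166,300 + $12,500 × 1,286/6,430 = $168,800.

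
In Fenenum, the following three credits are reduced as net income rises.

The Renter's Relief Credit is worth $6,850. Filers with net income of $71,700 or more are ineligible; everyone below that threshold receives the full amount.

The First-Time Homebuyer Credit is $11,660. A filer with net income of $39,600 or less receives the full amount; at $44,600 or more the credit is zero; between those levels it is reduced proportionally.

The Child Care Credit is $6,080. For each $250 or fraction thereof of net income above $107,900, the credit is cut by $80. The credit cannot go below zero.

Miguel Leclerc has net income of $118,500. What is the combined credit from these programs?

$2,640

Renter's Relief Credit: $118,500 meets or exceeds the $71,700 cutoff, so the credit is $0.
First-Time Homebuyer Credit: $118,500 is at or above $44,600, so the credit is $0.
Child Care Credit: income exceeds $107,900 by $10,600, which is 43 full-or-partial $250 increments; reduction = 43 × $80 = $3,440, leaving $2,640.
Total: $0 + $0 + $2,640 = $2,640.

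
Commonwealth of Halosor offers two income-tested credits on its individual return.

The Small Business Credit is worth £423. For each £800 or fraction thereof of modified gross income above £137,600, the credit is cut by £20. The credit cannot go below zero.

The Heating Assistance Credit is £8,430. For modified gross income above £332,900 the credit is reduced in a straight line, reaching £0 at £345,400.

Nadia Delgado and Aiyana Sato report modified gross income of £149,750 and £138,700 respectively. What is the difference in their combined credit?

£280

Nadia (£149,750): Small Business Credit: income exceeds £137,600 by £12,150, which is 16 full-or-partial £800 increments; reduction = 16 × £20 = £320, leaving £103. Heating Assistance Credit: £149,750 is at or below the £332,900 threshold, so the full £8,430 applies. total £103 + £8,430 = £8,533
Aiyana (£138,700): Small Business Credit: income exceeds £137,600 by £1,100, which is 2 full-or-partial £800 increments; reduction = 2 × £20 = £40, leaving £383. Heating Assistance Credit: £138,700 is at or below the £332,900 threshold, so the full £8,430 applies. total £383 + £8,430 = £8,813
Difference: |£8,533 − £8,813| = £280.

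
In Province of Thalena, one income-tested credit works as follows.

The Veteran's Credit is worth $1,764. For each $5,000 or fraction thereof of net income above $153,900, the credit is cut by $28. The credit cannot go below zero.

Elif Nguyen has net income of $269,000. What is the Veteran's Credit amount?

$1,092

Veteran's Credit: income exceeds $153,900 by $115,100, which is 24 full-or-partial $5,000 increments; reduction = 24 × $28 = $672, leaving $1,092.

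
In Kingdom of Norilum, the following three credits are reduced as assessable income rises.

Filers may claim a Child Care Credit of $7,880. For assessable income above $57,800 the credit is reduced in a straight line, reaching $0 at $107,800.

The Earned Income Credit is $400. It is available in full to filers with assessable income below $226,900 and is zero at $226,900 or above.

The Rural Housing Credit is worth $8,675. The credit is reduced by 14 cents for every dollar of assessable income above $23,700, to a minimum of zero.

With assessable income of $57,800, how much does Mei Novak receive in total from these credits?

$12,181

Child Care Credit: $57,800 is at or below the $57,800 threshold, so the full $7,880 applies.
Earned Income Credit: $57,800 is below the $226,900 cutoff, so the full $400 applies.
Rural Housing Credit: 14% of the $34,100 excess over $23,700 is $4,774; credit = $8,675 − $4,774 = $3,901.
Total: $7,880 + $400 + $3,901 = $12,181.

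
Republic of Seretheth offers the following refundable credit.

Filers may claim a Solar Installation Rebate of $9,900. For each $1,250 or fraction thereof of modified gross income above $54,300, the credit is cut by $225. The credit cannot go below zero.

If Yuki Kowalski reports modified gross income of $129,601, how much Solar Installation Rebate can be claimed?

$0

Solar Installation Rebate: income exceeds $54,300 by $75,301 → 61 increments × $225 = $13,725 ≥ base, so the credit is $0.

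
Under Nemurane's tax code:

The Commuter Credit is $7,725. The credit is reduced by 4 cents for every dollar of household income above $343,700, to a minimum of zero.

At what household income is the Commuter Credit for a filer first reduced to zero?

The credit falls by 4% of each dollar above $343,700, so it reaches zero when the excess is $7,725 / 4% = $193,125: income = $343,700 + $193,125 = $536,825.

$536,825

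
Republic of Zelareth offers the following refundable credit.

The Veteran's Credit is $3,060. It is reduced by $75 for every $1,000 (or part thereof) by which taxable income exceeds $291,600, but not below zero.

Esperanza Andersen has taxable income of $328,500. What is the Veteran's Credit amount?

Veteran's Credit: income exceeds $291,600 by $36,900, which is 37 full-or-partial $1,000 increments; reduction = 37 × $75 = $2,775, leaving $285.

$285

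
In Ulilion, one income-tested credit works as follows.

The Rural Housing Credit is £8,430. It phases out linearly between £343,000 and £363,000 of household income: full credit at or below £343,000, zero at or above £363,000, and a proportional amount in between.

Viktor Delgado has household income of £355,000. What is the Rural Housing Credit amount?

Rural Housing Credit: £355,000 is £12,000 into a £20,000 phase-out range, leaving 8,000/20,000 of the credit: £8,430 × 8,000/20,000 = £3,372.

£3,372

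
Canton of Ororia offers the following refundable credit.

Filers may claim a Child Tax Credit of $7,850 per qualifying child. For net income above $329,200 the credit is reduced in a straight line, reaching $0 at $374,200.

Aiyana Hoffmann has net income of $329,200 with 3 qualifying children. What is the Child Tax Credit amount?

Child Tax Credit: base = 3 × $7,850 = $23,550. $329,200 is at or below the $329,200 threshold, so the full $23,550 applies.

$23,550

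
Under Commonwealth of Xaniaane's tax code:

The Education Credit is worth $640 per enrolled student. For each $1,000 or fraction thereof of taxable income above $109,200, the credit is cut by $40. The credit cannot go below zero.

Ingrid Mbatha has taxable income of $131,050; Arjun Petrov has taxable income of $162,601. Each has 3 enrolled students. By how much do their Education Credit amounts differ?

$1,040

Ingrid ($131,050): Education Credit: base = 3 × $640 = $1,920. income exceeds $109,200 by $21,850, which is 22 full-or-partial $1,000 increments; reduction = 22 × $40 = $880, leaving $1,040.
Arjun ($162,601): Education Credit: base = 3 × $640 = $1,920. income exceeds $109,200 by $53,401 → 54 increments × $40 = $2,160 ≥ base, so the credit is $0.
Difference: |$1,040 − $0| = $1,040.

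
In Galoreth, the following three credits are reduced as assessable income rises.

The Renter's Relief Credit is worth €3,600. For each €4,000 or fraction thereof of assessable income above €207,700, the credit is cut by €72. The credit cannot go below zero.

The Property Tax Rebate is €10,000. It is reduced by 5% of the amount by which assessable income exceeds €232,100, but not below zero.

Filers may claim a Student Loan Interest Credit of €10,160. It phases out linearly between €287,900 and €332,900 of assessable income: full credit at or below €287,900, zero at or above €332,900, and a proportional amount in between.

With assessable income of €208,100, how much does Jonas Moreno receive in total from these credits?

€23,688

Renter's Relief Credit: income exceeds €207,700 by €400, which is 1 full-or-partial €4,000 increment; reduction = 1 × €72 = €72, leaving €3,528.
Property Tax Rebate: €208,100 is at or below the €232,100 threshold, so the full €10,000 applies.
Student Loan Interest Credit: €208,100 is at or below the €287,900 threshold, so the full €10,160 applies.
Total: €3,528 + €10,000 + €10,160 = €23,688.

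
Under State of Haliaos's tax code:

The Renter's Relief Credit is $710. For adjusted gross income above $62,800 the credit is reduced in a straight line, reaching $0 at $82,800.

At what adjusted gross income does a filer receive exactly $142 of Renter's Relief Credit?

$78,800

$142 is 142/710 of the full $710, so 568/710 of the $20,000 range has been used: income = $62,800 + $20,000 × 568/710 = $78,800.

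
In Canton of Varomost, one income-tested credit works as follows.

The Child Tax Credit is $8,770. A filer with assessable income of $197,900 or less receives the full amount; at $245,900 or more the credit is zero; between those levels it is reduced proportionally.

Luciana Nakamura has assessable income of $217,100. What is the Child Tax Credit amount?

$5,262

Child Tax Credit: $217,100 is $19,200 into a $48,000 phase-out range, leaving 28,800/48,000 of the credit: $8,770 × 28,800/48,000 = $5,262.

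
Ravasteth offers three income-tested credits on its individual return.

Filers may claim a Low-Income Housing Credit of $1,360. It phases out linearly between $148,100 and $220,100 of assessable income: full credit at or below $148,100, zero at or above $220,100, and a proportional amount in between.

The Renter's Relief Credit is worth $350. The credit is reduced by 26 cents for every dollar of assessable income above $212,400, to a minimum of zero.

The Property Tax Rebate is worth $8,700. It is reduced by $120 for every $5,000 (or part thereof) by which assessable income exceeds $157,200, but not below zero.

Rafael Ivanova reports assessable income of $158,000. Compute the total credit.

$10,103

Low-Income Housing Credit: $158,000 is $9,900 into a $72,000 phase-out range, leaving 62,100/72,000 of the credit: $1,360 × 62,100/72,000 = $1,173.
Renter's Relief Credit: $158,000 is at or below the $212,400 threshold, so the full $350 applies.
Property Tax Rebate: income exceeds $157,200 by $800, which is 1 full-or-partial $5,000 increment; reduction = 1 × $120 = $120, leaving $8,580.
Total: $1,173 + $350 + $8,580 = $10,103.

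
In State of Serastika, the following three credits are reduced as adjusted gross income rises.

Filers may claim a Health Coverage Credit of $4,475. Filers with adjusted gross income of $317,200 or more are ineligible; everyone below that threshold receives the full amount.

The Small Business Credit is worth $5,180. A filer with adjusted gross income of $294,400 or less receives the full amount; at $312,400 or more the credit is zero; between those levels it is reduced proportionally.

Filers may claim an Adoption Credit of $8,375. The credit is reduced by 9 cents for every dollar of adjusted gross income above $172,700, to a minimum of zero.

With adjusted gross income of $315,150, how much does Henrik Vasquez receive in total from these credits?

$4,475

Health Coverage Credit: $315,150 is below the $317,200 cutoff, so the full $4,475 applies.
Small Business Credit: $315,150 is at or above $312,400, so the credit is $0.
Adoption Credit: 9% of the $142,450 excess over $172,700 is $12,820.50 ≥ base, so the credit is $0.
Total: $4,475 + $0 + $0 = $4,475.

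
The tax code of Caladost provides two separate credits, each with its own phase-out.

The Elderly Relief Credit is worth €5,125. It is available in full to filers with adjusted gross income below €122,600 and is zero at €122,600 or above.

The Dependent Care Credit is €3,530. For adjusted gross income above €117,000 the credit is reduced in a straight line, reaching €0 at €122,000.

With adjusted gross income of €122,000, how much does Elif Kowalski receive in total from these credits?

Elderly Relief Credit: €122,000 is below the €122,600 cutoff, so the full €5,125 applies.
Dependent Care Credit: €122,000 is at or above €122,000, so the credit is €0.
Total: €5,125 + €0 = €5,125.

€5,125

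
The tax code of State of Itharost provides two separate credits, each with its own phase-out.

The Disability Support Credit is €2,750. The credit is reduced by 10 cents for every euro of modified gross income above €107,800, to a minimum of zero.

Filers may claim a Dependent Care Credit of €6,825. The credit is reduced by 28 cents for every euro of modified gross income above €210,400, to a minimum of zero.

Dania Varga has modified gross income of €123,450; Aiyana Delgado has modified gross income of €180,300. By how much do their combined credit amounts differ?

€1,185

Dania (€123,450): Disability Support Credit: 10% of the €15,650 excess over €107,800 is €1,565; credit = €2,750 − €1,565 = €1,185. Dependent Care Credit: €123,450 is at or below the €210,400 threshold, so the full €6,825 applies. total €1,185 + €6,825 = €8,010
Aiyana (€180,300): Disability Support Credit: 10% of the €72,500 excess over €107,800 is €7,250 ≥ base, so the credit is €0. Dependent Care Credit: €180,300 is at or below the €210,400 threshold, so the full €6,825 applies. total €0 + €6,825 = €6,825
Difference: |€8,010 − €6,825| = €1,185.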